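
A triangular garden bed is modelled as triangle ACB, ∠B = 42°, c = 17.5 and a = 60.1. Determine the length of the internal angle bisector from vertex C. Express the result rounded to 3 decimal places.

53.300

By the law of cosines, b² = a² + c² − 2·a·c·cos B = 2355.1, so b ≈ 48.529.
Law of cosines again: cos C = (b² + a² − c²)/(2·b·a) ≈ 0.97045, so ∠C ≈ 13.96°.
The bisector from C has length 2·b·a·cos(∠C/2)/(b+a) ≈ 53.3.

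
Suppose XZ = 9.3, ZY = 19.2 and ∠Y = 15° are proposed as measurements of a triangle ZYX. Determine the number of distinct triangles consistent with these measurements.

ZY·sin Y = 19.2·sin(15°) ≈ 4.969.
Since ZY sin Y < XZ < ZY (4.969 < 9.3 < 19.2), two triangles exist.

2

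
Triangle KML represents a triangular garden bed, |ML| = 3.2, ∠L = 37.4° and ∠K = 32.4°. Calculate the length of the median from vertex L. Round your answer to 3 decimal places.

The third angle is ∠M = 180° − ∠L − ∠K = 110.20°.
Law of sines: |LK| = |ML|·sin M/sin K ≈ 5.6048.
Law of sines: |KM| = |ML|·sin L/sin K ≈ 3.6273.
Median from L: ½√(2·|ML|² + 2·|LK|² − |KM|²) ≈ 4.1878.

4.188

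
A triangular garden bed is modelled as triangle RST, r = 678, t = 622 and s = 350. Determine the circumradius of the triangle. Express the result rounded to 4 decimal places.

By the law of cosines, cos R = (s² + t² − r²) / (2·s·t) ≈ 0.11415, so ∠R ≈ 83.45°.
Circumradius = r/(2 sin R) ≈ 341.23.

341.2304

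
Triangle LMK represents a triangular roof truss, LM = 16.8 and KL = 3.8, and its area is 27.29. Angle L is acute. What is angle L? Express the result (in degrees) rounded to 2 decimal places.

From area = ½·KL·LM·sin L, we get sin L = 2·area/(KL·LM) ≈ 0.85495.
Taking the acute solution, ∠L ≈ 58.75°.

58.75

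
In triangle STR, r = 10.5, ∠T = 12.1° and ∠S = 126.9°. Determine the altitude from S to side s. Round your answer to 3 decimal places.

The third angle is ∠R = 180° − ∠S − ∠T = 41.00°.
Law of sines: s = r·sin S/sin R ≈ 12.799.
Law of sines: t = r·sin T/sin R ≈ 3.3549.
Area = ½·r·s·sin T ≈ 14.085.
The altitude from S has length 2·area/s ≈ 2.201.

h_S ≈ 2.201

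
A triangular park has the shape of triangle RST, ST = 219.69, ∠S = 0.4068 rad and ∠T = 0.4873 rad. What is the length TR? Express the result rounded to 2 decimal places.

The third angle is ∠R = π − ∠S − ∠T = 2.2475 rad.
Law of sines: TR = ST·sin S/sin R ≈ 111.49.

111.49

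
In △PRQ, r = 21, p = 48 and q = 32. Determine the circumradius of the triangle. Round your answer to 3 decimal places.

By the law of cosines, cos P = (r² + q² − p²) / (2·r·q) ≈ -0.62426, so ∠P ≈ 128.63°.
Circumradius = p/(2 sin P) ≈ 30.721.

30.721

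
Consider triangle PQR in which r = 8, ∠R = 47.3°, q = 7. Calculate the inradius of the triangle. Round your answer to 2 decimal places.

2.16

Law of sines: sin Q = q·sin R/r ≈ 0.64305.
Since r ≥ q, only the acute value applies: ∠Q ≈ 40.02°.
Then ∠P = 180° − ∠R − ∠Q ≈ 92.68°.
Law of sines gives p = r·sin P/sin R ≈ 10.874.
Area = ½·r·q·sin P ≈ 27.969.
Semiperimeter s = (10.874+7+8)/2 = 12.937.
Inradius = area/s = 27.969/12.937 ≈ 2.162.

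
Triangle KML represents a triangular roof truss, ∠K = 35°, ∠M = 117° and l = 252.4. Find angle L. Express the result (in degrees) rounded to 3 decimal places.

28.000

The third angle is ∠L = 180° − ∠K − ∠M = 28.00°.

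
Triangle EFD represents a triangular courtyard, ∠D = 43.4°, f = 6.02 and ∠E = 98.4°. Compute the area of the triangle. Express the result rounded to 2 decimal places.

The third angle is ∠F = 180° − ∠D − ∠E = 38.20°.
Law of sines: e = f·sin E/sin F ≈ 9.6302.
Law of sines: d = f·sin D/sin F ≈ 6.6886.
Area = ½·f·e·sin D ≈ 19.917.

19.92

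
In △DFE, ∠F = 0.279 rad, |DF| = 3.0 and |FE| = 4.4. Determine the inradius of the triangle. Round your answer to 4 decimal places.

0.3983

By the law of cosines, |ED|² = |DF|² + |FE|² − 2·|DF|·|FE|·cos F = 2.9809, so |ED| ≈ 1.7265.
Area = ½·|DF|·|FE|·sin F ≈ 1.8176.
Semiperimeter s = (4.4+1.7265+3)/2 = 4.5633.
Inradius = area/s = 1.8176/4.5633 ≈ 0.39831.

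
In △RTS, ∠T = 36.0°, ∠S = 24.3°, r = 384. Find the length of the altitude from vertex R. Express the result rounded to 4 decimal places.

h_R ≈ 106.9299

The third angle is ∠R = 180° − ∠T − ∠S = 119.70°.
Law of sines: t = r·sin T/sin R ≈ 259.84.
Law of sines: s = r·sin S/sin R ≈ 181.92.
Area = ½·r·t·sin S ≈ 20531.
The altitude from R has length 2·area/r ≈ 106.93.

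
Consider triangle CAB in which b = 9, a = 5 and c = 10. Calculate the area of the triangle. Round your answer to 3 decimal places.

Semiperimeter s = (10 + 5 + 9)/2 = 12.
Heron's formula: area = √(12·2·7·3) ≈ 22.45.

22.450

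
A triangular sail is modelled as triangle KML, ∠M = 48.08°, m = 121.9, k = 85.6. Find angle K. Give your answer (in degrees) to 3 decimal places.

Law of sines: sin K = k·sin M/m ≈ 0.52250.
Since m ≥ k, only the acute value applies: ∠K ≈ 31.50°.
Then ∠L = 180° − ∠M − ∠K ≈ 100.42°.

∠K ≈ 31.500°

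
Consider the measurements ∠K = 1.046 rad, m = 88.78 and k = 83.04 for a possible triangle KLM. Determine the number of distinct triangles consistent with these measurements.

m·sin K = 88.78·sin(1.046 rad) ≈ 76.83.
Since m sin K < k < m (76.83 < 83.04 < 88.78), two triangles exist.

2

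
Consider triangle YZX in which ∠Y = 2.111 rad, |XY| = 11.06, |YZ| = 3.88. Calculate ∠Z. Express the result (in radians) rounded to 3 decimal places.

0.781

By the law of cosines, |ZX|² = |XY|² + |YZ|² − 2·|XY|·|YZ|·cos Y = 181.52, so |ZX| ≈ 13.473.
Law of cosines again: cos Z = (|YZ|² + |ZX|² − |XY|²)/(2·|YZ|·|ZX|) ≈ 0.71019, so ∠Z ≈ 0.781 rad.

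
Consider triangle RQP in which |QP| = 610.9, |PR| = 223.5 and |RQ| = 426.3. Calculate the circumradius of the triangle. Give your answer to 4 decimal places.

456.1071

By the law of cosines, cos R = (|PR|² + |RQ|² − |QP|²) / (2·|PR|·|RQ|) ≈ -0.74264, so ∠R ≈ 137.96°.
Circumradius = |QP|/(2 sin R) ≈ 456.11.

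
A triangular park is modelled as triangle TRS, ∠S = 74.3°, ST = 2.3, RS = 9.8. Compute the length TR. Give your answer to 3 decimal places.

By the law of cosines, TR² = RS² + ST² − 2·RS·ST·cos S = 89.131, so TR ≈ 9.4409.

9.441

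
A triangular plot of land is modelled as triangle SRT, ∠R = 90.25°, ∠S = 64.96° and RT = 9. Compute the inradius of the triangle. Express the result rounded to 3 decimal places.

The third angle is ∠T = 180° − ∠S − ∠R = 24.79°.
Law of sines: TS = RT·sin R/sin S ≈ 9.9335.
Law of sines: SR = RT·sin T/sin S ≈ 4.1651.
Area = ½·RT·TS·sin T ≈ 18.743.
Semiperimeter s = (9+9.9335+4.1651)/2 = 11.549.
Inradius = area/s = 18.743/11.549 ≈ 1.6228.

r ≈ 1.623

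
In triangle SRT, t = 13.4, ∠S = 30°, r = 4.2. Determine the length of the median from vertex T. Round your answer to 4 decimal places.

By the law of cosines, s² = r² + t² − 2·r·t·cos S = 99.72, so s ≈ 9.986.
Median from T: ½√(2·s² + 2·r² − t²) ≈ 3.7135.

3.7135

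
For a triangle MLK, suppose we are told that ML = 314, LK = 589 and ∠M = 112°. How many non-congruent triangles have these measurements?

1

ML·sin M = 314·sin(112°) ≈ 291.1.
Since ∠M is not acute, a triangle exists only if LK > ML; here LK > ML, so there is exactly one triangle.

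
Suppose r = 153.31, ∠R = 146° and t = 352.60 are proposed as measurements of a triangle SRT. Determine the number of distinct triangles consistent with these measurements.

t·sin R = 352.60·sin(146°) ≈ 197.2.
Since ∠R is not acute, a triangle exists only if r > t; here r ≤ t, so there is no triangle.

0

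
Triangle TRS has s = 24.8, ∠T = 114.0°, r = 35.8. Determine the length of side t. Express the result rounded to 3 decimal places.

51.175

By the law of cosines, t² = r² + s² − 2·r·s·cos T = 2618.9, so t ≈ 51.175.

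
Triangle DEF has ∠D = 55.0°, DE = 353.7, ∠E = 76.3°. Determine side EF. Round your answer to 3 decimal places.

385.662

The third angle is ∠F = 180° − ∠D − ∠E = 48.70°.
Law of sines: EF = DE·sin D/sin F ≈ 385.66.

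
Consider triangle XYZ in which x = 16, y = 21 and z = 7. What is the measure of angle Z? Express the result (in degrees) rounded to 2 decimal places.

By the law of cosines, cos Z = (x² + y² − z²) / (2·x·y) ≈ 0.96429, so ∠Z ≈ 15.36°.

∠Z ≈ 15.36°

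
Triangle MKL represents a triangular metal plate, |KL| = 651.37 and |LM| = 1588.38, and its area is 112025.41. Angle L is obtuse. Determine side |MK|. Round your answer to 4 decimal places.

2228.7617

From area = ½·|KL|·|LM|·sin L, we get sin L = 2·area/(|KL|·|LM|) ≈ 0.21655.
Taking the obtuse solution, ∠L ≈ 167.49°.
Law of cosines then gives |MK| ≈ 2228.8.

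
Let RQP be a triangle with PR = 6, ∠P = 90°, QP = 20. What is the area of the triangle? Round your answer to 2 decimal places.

area ≈ 60.00

Area = ½·QP·PR·sin P ≈ 60.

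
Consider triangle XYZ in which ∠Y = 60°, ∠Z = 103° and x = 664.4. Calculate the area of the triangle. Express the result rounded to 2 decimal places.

The third angle is ∠X = 180° − ∠Y − ∠Z = 17.00°.
Law of sines: y = x·sin Y/sin X ≈ 1968.
Law of sines: z = x·sin Z/sin X ≈ 2214.2.
Area = ½·x·y·sin Z ≈ 6.3701e+05.

area ≈ 637013.27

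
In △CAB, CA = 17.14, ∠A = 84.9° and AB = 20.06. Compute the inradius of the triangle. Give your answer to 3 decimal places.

5.488

By the law of cosines, BC² = CA² + AB² − 2·CA·AB·cos A = 635.05, so BC ≈ 25.2.
Area = ½·CA·AB·sin A ≈ 171.23.
Semiperimeter s = (20.06+25.2+17.14)/2 = 31.2.
Inradius = area/s = 171.23/31.2 ≈ 5.4882.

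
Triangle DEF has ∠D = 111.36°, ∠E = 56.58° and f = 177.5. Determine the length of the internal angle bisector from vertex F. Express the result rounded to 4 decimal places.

743.7468

The third angle is ∠F = 180° − ∠D − ∠E = 12.06°.
Law of sines: d = f·sin D/sin F ≈ 791.19.
Law of sines: e = f·sin E/sin F ≈ 709.08.
The bisector from F has length 2·d·e·cos(∠F/2)/(d+e) ≈ 743.75.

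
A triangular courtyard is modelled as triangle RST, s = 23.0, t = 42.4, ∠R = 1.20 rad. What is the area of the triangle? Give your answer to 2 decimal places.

Area = ½·s·t·sin R ≈ 454.46.

area ≈ 454.46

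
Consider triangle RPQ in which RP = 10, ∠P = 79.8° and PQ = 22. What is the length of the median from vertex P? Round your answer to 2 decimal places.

12.86

By the law of cosines, QR² = RP² + PQ² − 2·RP·PQ·cos P = 506.08, so QR ≈ 22.496.
Median from P: ½√(2·RP² + 2·PQ² − QR²) ≈ 12.864.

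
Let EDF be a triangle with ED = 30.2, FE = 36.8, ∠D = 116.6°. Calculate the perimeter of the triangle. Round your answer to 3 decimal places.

Law of sines: sin F = ED·sin D/FE ≈ 0.73379.
Since FE ≥ ED, only the acute value applies: ∠F ≈ 47.21°.
Then ∠E = 180° − ∠D − ∠F ≈ 16.19°.
Law of sines gives DF = FE·sin E/sin D ≈ 11.479.
Semiperimeter s = (11.479+36.8+30.2)/2 = 39.239.
Perimeter = 11.479 + 36.8 + 30.2 = 78.479.

perimeter ≈ 78.479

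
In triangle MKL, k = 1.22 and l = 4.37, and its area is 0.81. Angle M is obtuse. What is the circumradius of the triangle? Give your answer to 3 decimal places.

From area = ½·k·l·sin M, we get sin M = 2·area/(k·l) ≈ 0.30386.
Taking the obtuse solution, ∠M ≈ 162.31°.
Law of cosines then gives m ≈ 5.5447.
Circumradius = m/(2 sin M) ≈ 9.1238.

9.124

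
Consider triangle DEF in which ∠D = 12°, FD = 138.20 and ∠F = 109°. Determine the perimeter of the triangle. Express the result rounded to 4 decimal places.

The third angle is ∠E = 180° − ∠F − ∠D = 59.00°.
Law of sines: EF = FD·sin D/sin E ≈ 33.521.
Law of sines: DE = FD·sin F/sin E ≈ 152.44.
Semiperimeter s = (33.521+138.2+152.44)/2 = 162.08.
Perimeter = 33.521 + 138.2 + 152.44 = 324.17.

324.1661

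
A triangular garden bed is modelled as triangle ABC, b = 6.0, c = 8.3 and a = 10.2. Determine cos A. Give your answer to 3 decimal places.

By the law of cosines, cos A = (b² + c² − a²) / (2·b·c) ≈ 0.00853, so ∠A ≈ 89.51°.

cos A ≈ 0.009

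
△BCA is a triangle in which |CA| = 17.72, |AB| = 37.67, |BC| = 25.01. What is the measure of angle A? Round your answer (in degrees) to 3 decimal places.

∠A ≈ 33.943°

By the law of cosines, cos A = (|CA|² + |AB|² − |BC|²) / (2·|CA|·|AB|) ≈ 0.82959, so ∠A ≈ 33.94°.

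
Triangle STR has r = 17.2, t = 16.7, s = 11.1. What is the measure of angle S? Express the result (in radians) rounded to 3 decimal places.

0.667

By the law of cosines, cos S = (t² + r² − s²) / (2·t·r) ≈ 0.78596, so ∠S ≈ 0.667 rad.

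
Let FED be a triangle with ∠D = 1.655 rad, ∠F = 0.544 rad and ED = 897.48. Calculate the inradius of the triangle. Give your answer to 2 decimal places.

The third angle is ∠E = π − ∠D − ∠F = 0.943 rad.
Law of sines: DF = ED·sin E/sin F ≈ 1403.
Law of sines: FE = ED·sin D/sin F ≈ 1727.9.
Area = ½·ED·DF·sin D ≈ 6.2735e+05.
Semiperimeter s = (897.48+1403+1727.9)/2 = 2014.2.
Inradius = area/s = 6.2735e+05/2014.2 ≈ 311.46.

311.46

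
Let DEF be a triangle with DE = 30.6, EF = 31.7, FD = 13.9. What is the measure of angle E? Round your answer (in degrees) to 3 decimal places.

By the law of cosines, cos E = (DE² + EF² − FD²) / (2·DE·EF) ≈ 0.90103, so ∠E ≈ 25.71°.

∠E ≈ 25.706°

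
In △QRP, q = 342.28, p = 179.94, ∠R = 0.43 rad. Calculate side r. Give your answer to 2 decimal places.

193.82

By the law of cosines, r² = p² + q² − 2·p·q·cos R = 37568, so r ≈ 193.82.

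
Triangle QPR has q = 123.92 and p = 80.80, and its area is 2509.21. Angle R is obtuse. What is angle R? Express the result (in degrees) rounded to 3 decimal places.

149.920

From area = ½·q·p·sin R, we get sin R = 2·area/(q·p) ≈ 0.50120.
Taking the obtuse solution, ∠R ≈ 149.92°.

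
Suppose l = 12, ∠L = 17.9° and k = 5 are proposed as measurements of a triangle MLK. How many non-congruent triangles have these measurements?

k·sin L = 5·sin(17.9°) ≈ 1.537.
Since l ≥ k, exactly one triangle exists.

1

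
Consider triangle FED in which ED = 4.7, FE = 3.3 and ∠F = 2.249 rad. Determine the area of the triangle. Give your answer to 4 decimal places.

Law of sines: sin D = FE·sin F/ED ≈ 0.54675.
Since ED ≥ FE, only the acute value applies: ∠D ≈ 0.578 rad.
Then ∠E = π − ∠F − ∠D ≈ 0.314 rad.
Law of sines gives DF = ED·sin E/sin F ≈ 1.8649.
Area = ½·ED·FE·sin E ≈ 2.3961.

area ≈ 2.3961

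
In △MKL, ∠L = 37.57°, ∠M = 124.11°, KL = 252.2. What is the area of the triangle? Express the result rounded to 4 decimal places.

area ≈ 7361.4706

The third angle is ∠K = 180° − ∠L − ∠M = 18.32°.
Law of sines: LM = KL·sin K/sin M ≈ 95.744.
Law of sines: MK = KL·sin L/sin M ≈ 185.73.
Area = ½·KL·LM·sin L ≈ 7361.5.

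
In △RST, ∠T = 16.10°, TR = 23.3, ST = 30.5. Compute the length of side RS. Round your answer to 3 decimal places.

10.372

By the law of cosines, RS² = ST² + TR² − 2·ST·TR·cos T = 107.58, so RS ≈ 10.372.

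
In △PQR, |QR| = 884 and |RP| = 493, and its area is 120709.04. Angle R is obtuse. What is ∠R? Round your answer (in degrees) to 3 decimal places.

From area = ½·|QR|·|RP|·sin R, we get sin R = 2·area/(|QR|·|RP|) ≈ 0.55395.
Taking the obtuse solution, ∠R ≈ 146.36°.

∠R ≈ 146.362°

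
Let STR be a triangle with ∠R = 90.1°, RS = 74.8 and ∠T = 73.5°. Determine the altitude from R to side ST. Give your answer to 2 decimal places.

The third angle is ∠S = 180° − ∠T − ∠R = 16.40°.
Law of sines: TR = RS·sin S/sin T ≈ 22.026.
Law of sines: ST = RS·sin R/sin T ≈ 78.012.
Area = ½·RS·TR·sin R ≈ 823.78.
The altitude from R has length 2·area/ST ≈ 21.119.

h_R ≈ 21.12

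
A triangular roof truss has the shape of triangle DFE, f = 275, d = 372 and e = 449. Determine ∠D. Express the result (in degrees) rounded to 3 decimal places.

By the law of cosines, cos D = (f² + e² − d²) / (2·f·e) ≈ 0.56223, so ∠D ≈ 55.79°.

55.790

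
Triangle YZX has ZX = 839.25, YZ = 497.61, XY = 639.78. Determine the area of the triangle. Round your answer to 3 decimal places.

Semiperimeter s = (839.25 + 639.78 + 497.61)/2 = 988.32.
Heron's formula: area = √(988.32·149.07·348.54·490.71) ≈ 1.5874e+05.

area ≈ 158738.651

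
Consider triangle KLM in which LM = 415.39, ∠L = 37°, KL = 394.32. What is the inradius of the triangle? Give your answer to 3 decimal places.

By the law of cosines, MK² = KL² + LM² − 2·KL·LM·cos L = 66410, so MK ≈ 257.7.
Area = ½·KL·LM·sin L ≈ 49288.
Semiperimeter s = (415.39+257.7+394.32)/2 = 533.71.
Inradius = area/s = 49288/533.71 ≈ 92.35.

92.350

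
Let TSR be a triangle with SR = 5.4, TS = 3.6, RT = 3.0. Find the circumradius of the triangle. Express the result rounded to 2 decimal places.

By the law of cosines, cos T = (RT² + TS² − SR²) / (2·RT·TS) ≈ -0.33333, so ∠T ≈ 109.47°.
Circumradius = SR/(2 sin T) ≈ 2.8638.

2.86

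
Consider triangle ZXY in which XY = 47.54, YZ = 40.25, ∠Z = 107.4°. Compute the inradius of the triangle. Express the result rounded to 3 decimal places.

Law of sines: sin X = YZ·sin Z/XY ≈ 0.80791.
Since XY ≥ YZ, only the acute value applies: ∠X ≈ 53.89°.
Then ∠Y = 180° − ∠Z − ∠X ≈ 18.71°.
Law of sines gives ZX = XY·sin Y/sin Z ≈ 15.979.
Area = ½·XY·YZ·sin Y ≈ 306.86.
Semiperimeter s = (47.54+40.25+15.979)/2 = 51.885.
Inradius = area/s = 306.86/51.885 ≈ 5.9143.

r ≈ 5.914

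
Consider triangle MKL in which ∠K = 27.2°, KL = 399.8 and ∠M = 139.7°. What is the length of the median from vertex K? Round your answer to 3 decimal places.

264.151

The third angle is ∠L = 180° − ∠M − ∠K = 13.10°.
Law of sines: LM = KL·sin K/sin M ≈ 282.55.
Law of sines: MK = KL·sin L/sin M ≈ 140.1.
Median from K: ½√(2·MK² + 2·KL² − LM²) ≈ 264.15.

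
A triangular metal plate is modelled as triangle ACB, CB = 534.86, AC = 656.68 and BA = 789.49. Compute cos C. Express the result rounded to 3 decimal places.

By the law of cosines, cos C = (AC² + CB² − BA²) / (2·AC·CB) ≈ 0.13383, so ∠C ≈ 82.31°.

cos C ≈ 0.134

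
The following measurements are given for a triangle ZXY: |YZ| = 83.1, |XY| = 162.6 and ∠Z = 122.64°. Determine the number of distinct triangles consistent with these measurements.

|YZ|·sin Z = 83.1·sin(122.64°) ≈ 69.98.
Since ∠Z is not acute, a triangle exists only if |XY| > |YZ|; here |XY| > |YZ|, so there is exactly one triangle.

1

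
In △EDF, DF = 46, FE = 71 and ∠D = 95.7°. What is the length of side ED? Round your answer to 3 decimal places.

Law of sines: sin E = DF·sin D/FE ≈ 0.64468.
Since FE ≥ DF, only the acute value applies: ∠E ≈ 40.14°.
Then ∠F = 180° − ∠D − ∠E ≈ 44.16°.
Law of sines gives ED = FE·sin F/sin D ≈ 49.707.

49.707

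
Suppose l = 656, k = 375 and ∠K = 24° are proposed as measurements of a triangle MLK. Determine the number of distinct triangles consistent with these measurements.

l·sin K = 656·sin(24°) ≈ 266.8.
Since l sin K < k < l (266.8 < 375 < 656), two triangles exist.

2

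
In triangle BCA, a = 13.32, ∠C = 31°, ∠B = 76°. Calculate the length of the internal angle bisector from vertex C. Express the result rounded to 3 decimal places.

12.929

The third angle is ∠A = 180° − ∠B − ∠C = 73.00°.
Law of sines: b = a·sin B/sin A ≈ 13.515.
Law of sines: c = a·sin C/sin A ≈ 7.1738.
The bisector from C has length 2·a·b·cos(∠C/2)/(a+b) ≈ 12.929.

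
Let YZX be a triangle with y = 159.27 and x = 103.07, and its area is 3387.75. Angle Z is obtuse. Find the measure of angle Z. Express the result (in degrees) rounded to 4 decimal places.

From area = ½·x·y·sin Z, we get sin Z = 2·area/(x·y) ≈ 0.41274.
Taking the obtuse solution, ∠Z ≈ 155.62°.

∠Z ≈ 155.6230°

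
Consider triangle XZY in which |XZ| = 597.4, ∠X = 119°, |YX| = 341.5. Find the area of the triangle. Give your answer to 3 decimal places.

Area = ½·|YX|·|XZ|·sin X ≈ 89217.

area ≈ 89216.502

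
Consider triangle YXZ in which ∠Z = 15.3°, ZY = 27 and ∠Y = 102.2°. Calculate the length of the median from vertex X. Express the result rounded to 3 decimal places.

17.105

The third angle is ∠X = 180° − ∠Z − ∠Y = 62.50°.
Law of sines: XZ = ZY·sin Y/sin X ≈ 29.752.
Law of sines: YX = ZY·sin Z/sin X ≈ 8.0321.
Median from X: ½√(2·YX² + 2·XZ² − ZY²) ≈ 17.105.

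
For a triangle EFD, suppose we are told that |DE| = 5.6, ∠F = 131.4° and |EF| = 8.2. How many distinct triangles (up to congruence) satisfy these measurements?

0

|EF|·sin F = 8.2·sin(131.4°) ≈ 6.151.
Since ∠F is not acute, a triangle exists only if |DE| > |EF|; here |DE| ≤ |EF|, so there is no triangle.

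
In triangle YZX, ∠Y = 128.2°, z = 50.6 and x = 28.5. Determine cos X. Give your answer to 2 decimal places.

By the law of cosines, y² = z² + x² − 2·z·x·cos Y = 5156.2, so y ≈ 71.807.
Law of cosines again: cos X = (y² + z² − x²)/(2·y·z) ≈ 0.95011, so ∠X ≈ 18.17°.

cos X ≈ 0.95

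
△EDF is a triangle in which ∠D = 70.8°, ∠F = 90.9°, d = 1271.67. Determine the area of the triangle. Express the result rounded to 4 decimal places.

The third angle is ∠E = 180° − ∠D − ∠F = 18.30°.
Law of sines: e = d·sin E/sin D ≈ 422.81.
Law of sines: f = d·sin F/sin D ≈ 1346.4.
Area = ½·d·e·sin F ≈ 2.6881e+05.

area ≈ 268806.2592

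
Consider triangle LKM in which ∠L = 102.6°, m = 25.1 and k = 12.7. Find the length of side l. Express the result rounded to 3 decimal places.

By the law of cosines, l² = k² + m² − 2·k·m·cos L = 930.38, so l ≈ 30.502.

30.502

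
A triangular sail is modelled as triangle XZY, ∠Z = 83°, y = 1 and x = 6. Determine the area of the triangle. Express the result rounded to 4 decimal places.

2.9776

Area = ½·y·x·sin Z ≈ 2.9776.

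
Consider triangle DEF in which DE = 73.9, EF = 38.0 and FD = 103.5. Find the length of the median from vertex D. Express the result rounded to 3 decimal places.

87.896

Median from D: ½√(2·FD² + 2·DE² − EF²) ≈ 87.896.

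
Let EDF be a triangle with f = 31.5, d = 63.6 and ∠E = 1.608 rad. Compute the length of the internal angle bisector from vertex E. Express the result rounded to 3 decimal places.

By the law of cosines, e² = d² + f² − 2·d·f·cos E = 5186.2, so e ≈ 72.016.
The bisector from E has length 2·d·f·cos(∠E/2)/(d+f) ≈ 29.233.

t_E ≈ 29.233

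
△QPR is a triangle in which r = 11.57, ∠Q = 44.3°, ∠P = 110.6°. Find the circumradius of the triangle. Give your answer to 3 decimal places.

13.637

The third angle is ∠R = 180° − ∠Q − ∠P = 25.10°.
Law of sines: q = r·sin Q/sin R ≈ 19.049.
Law of sines: p = r·sin P/sin R ≈ 25.531.
Circumradius = r/(2 sin R) ≈ 13.637.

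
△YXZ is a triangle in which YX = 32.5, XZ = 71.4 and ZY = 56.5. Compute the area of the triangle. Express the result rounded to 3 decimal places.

Semiperimeter s = (71.4 + 56.5 + 32.5)/2 = 80.2.
Heron's formula: area = √(80.2·8.8·23.7·47.7) ≈ 893.23.

area ≈ 893.227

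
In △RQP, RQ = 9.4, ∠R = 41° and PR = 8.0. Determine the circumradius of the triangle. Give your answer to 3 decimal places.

4.750

By the law of cosines, QP² = PR² + RQ² − 2·PR·RQ·cos R = 38.852, so QP ≈ 6.2331.
Area = ½·PR·RQ·sin R ≈ 24.668.
Circumradius = QP/(2 sin R) ≈ 4.7504.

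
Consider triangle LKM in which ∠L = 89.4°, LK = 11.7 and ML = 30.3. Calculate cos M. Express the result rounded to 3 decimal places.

By the law of cosines, KM² = ML² + LK² − 2·ML·LK·cos L = 1047.6, so KM ≈ 32.366.
Law of cosines again: cos M = (KM² + ML² − LK²)/(2·KM·ML) ≈ 0.93238, so ∠M ≈ 21.19°.

0.932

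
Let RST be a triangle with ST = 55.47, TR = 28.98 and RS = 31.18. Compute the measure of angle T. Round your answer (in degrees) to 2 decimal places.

23.67

By the law of cosines, cos T = (ST² + TR² − RS²) / (2·ST·TR) ≈ 0.91587, so ∠T ≈ 23.67°.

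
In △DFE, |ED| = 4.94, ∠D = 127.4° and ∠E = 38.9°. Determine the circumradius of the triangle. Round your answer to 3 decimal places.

R ≈ 10.429

The third angle is ∠F = 180° − ∠E − ∠D = 13.70°.
Law of sines: |FE| = |ED|·sin D/sin F ≈ 16.57.
Law of sines: |DF| = |ED|·sin E/sin F ≈ 13.098.
Circumradius = |ED|/(2 sin F) ≈ 10.429.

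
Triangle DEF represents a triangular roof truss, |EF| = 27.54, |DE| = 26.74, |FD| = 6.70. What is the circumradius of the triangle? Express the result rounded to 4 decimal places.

By the law of cosines, cos D = (|FD|² + |DE|² − |EF|²) / (2·|FD|·|DE|) ≈ 0.00409, so ∠D ≈ 89.77°.
Circumradius = |EF|/(2 sin D) ≈ 13.77.

13.7701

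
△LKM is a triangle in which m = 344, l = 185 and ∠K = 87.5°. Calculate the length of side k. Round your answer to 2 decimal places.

By the law of cosines, k² = m² + l² − 2·m·l·cos K = 1.4701e+05, so k ≈ 383.42.

383.42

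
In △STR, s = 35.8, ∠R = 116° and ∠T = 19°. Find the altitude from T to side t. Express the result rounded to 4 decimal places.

h_T ≈ 32.1768

The third angle is ∠S = 180° − ∠T − ∠R = 45.00°.
Law of sines: t = s·sin T/sin S ≈ 16.483.
Law of sines: r = s·sin R/sin S ≈ 45.505.
Area = ½·s·t·sin R ≈ 265.19.
The altitude from T has length 2·area/t ≈ 32.177.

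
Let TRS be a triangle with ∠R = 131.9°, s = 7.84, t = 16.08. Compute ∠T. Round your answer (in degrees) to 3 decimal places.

∠T ≈ 32.790°

By the law of cosines, r² = s² + t² − 2·s·t·cos R = 488.42, so r ≈ 22.1.
Law of cosines again: cos T = (r² + s² − t²)/(2·r·s) ≈ 0.84066, so ∠T ≈ 32.79°.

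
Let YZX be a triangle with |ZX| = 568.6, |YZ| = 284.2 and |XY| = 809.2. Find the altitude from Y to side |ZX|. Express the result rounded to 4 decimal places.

h_Y ≈ 179.3280

Semiperimeter s = (568.6 + 809.2 + 284.2)/2 = 831.
Heron's formula: area = √(831·262.4·21.8·546.8) ≈ 50983.
The altitude from Y has length 2·area/|ZX| ≈ 179.33.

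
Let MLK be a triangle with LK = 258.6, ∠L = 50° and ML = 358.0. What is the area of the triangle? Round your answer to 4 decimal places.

area ≈ 35459.7376

Area = ½·ML·LK·sin L ≈ 35460.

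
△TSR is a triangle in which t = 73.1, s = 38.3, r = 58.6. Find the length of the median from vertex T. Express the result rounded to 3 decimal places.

Median from T: ½√(2·s² + 2·r² − t²) ≈ 33.384.

m_T ≈ 33.384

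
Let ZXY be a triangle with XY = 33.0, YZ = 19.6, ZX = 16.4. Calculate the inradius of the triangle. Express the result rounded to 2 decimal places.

3.42

Semiperimeter s = (33 + 19.6 + 16.4)/2 = 34.5.
Heron's formula: area = √(34.5·1.5·14.9·18.1) ≈ 118.14.
Inradius = area/s = 118.14/34.5 ≈ 3.4243.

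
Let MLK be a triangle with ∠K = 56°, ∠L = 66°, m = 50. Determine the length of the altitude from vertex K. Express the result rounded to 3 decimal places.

The third angle is ∠M = 180° − ∠L − ∠K = 58.00°.
Law of sines: l = m·sin L/sin M ≈ 53.862.
Law of sines: k = m·sin K/sin M ≈ 48.879.
Area = ½·m·l·sin K ≈ 1116.3.
The altitude from K has length 2·area/k ≈ 45.677.

45.677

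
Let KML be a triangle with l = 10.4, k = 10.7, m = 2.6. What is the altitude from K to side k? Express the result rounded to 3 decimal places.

h_K ≈ 2.527

Semiperimeter s = (10.7 + 2.6 + 10.4)/2 = 11.85.
Heron's formula: area = √(11.85·1.15·9.25·1.45) ≈ 13.52.
The altitude from K has length 2·area/k ≈ 2.527.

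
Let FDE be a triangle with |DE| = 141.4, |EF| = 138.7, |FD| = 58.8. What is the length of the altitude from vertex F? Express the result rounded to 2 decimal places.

Semiperimeter s = (141.4 + 138.7 + 58.8)/2 = 169.45.
Heron's formula: area = √(169.45·28.05·30.75·110.65) ≈ 4021.5.
The altitude from F has length 2·area/|DE| ≈ 56.881.

56.88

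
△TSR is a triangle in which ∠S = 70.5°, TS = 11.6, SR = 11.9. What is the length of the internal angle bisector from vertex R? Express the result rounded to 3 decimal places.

t_R ≈ 11.311

By the law of cosines, RT² = TS² + SR² − 2·TS·SR·cos S = 184.01, so RT ≈ 13.565.
Law of cosines again: cos R = (SR² + RT² − TS²)/(2·SR·RT) ≈ 0.59180, so ∠R ≈ 53.72°.
The bisector from R has length 2·SR·RT·cos(∠R/2)/(SR+RT) ≈ 11.311.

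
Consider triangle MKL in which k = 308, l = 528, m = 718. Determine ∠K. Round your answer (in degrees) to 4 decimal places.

22.7062

By the law of cosines, cos K = (l² + m² − k²) / (2·l·m) ≈ 0.92250, so ∠K ≈ 22.71°.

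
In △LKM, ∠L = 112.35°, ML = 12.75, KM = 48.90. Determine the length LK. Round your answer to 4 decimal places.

Law of sines: sin K = ML·sin L/KM ≈ 0.24115.
Since KM ≥ ML, only the acute value applies: ∠K ≈ 13.95°.
Then ∠M = 180° − ∠L − ∠K ≈ 53.70°.
Law of sines gives LK = KM·sin M/sin L ≈ 42.609.

42.6085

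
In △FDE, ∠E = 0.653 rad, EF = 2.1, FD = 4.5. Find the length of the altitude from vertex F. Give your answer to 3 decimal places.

h_F ≈ 1.276

Law of sines: sin D = EF·sin E/FD ≈ 0.28353.
Since FD ≥ EF, only the acute value applies: ∠D ≈ 0.287 rad.
Then ∠F = π − ∠E − ∠D ≈ 2.201 rad.
Law of sines gives DE = FD·sin F/sin E ≈ 5.9833.
Area = ½·FD·EF·sin F ≈ 3.817.
The altitude from F has length 2·area/DE ≈ 1.2759.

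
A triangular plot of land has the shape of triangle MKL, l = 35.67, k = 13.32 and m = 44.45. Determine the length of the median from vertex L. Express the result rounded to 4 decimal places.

Median from L: ½√(2·m² + 2·k² − l²) ≈ 27.541.

27.5413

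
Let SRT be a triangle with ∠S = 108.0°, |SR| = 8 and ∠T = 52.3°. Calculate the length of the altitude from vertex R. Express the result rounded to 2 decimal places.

The third angle is ∠R = 180° − ∠T − ∠S = 19.70°.
Law of sines: |RT| = |SR|·sin S/sin T ≈ 9.6161.
Law of sines: |TS| = |SR|·sin R/sin T ≈ 3.4083.
Area = ½·|SR|·|RT|·sin R ≈ 12.966.
The altitude from R has length 2·area/|TS| ≈ 7.6085.

h_R ≈ 7.61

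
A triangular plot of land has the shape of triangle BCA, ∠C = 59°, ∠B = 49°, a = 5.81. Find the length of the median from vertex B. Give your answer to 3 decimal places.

m_B ≈ 5.027

The third angle is ∠A = 180° − ∠B − ∠C = 72.00°.
Law of sines: b = a·sin B/sin A ≈ 4.6105.
Law of sines: c = a·sin C/sin A ≈ 5.2364.
Median from B: ½√(2·c² + 2·a² − b²) ≈ 5.0273.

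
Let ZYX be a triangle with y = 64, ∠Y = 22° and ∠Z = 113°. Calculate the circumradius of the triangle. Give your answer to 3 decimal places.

The third angle is ∠X = 180° − ∠Z − ∠Y = 45.00°.
Law of sines: z = y·sin Z/sin Y ≈ 157.26.
Law of sines: x = y·sin X/sin Y ≈ 120.81.
Circumradius = y/(2 sin Y) ≈ 85.423.

85.423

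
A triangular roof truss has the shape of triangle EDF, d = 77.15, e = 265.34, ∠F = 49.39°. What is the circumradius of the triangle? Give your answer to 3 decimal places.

By the law of cosines, f² = e² + d² − 2·e·d·cos F = 49708, so f ≈ 222.95.
Area = ½·e·d·sin F ≈ 7770.4.
Circumradius = f/(2 sin F) ≈ 146.84.

146.842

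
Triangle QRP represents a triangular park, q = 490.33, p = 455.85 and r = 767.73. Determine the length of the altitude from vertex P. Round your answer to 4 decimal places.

Semiperimeter s = (490.33 + 767.73 + 455.85)/2 = 856.95.
Heron's formula: area = √(856.95·366.62·89.225·401.1) ≈ 1.0604e+05.
The altitude from P has length 2·area/p ≈ 465.23.

h_P ≈ 465.2329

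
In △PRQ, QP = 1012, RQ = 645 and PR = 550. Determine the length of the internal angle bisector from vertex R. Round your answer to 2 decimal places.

By the law of cosines, cos R = (PR² + RQ² − QP²) / (2·PR·RQ) ≈ -0.43075, so ∠R ≈ 115.52°.
The bisector from R has length 2·PR·RQ·cos(∠R/2)/(PR+RQ) ≈ 316.75.

t_R ≈ 316.75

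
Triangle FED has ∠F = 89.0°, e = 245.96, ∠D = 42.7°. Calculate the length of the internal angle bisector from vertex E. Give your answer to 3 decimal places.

The third angle is ∠E = 180° − ∠D − ∠F = 48.30°.
Law of sines: f = e·sin F/sin E ≈ 329.37.
Law of sines: d = e·sin D/sin E ≈ 223.4.
The bisector from E has length 2·d·f·cos(∠E/2)/(d+f) ≈ 242.93.

242.928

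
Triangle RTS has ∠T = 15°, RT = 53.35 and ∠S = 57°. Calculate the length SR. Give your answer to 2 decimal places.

16.46

The third angle is ∠R = 180° − ∠T − ∠S = 108.00°.
Law of sines: SR = RT·sin T/sin S ≈ 16.464.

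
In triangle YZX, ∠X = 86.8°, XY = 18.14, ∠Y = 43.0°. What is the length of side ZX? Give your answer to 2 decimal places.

The third angle is ∠Z = 180° − ∠X − ∠Y = 50.20°.
Law of sines: ZX = XY·sin Y/sin Z ≈ 16.103.

16.10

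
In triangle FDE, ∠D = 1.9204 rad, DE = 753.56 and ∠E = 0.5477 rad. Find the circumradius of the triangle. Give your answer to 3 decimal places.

R ≈ 604.085

The third angle is ∠F = π − ∠D − ∠E = 0.6735 rad.
Law of sines: EF = DE·sin D/sin F ≈ 1135.1.
Law of sines: FD = DE·sin E/sin F ≈ 629.12.
Circumradius = DE/(2 sin F) ≈ 604.09.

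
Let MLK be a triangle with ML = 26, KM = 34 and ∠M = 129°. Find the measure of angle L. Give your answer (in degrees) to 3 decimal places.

∠L ≈ 29.139°

By the law of cosines, LK² = KM² + ML² − 2·KM·ML·cos M = 2944.6, so LK ≈ 54.265.
Law of cosines again: cos L = (ML² + LK² − KM²)/(2·ML·LK) ≈ 0.87344, so ∠L ≈ 29.14°.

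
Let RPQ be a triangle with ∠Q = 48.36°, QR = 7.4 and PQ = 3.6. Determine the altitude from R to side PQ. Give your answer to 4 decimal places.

5.5303

By the law of cosines, RP² = PQ² + QR² − 2·PQ·QR·cos Q = 32.318, so RP ≈ 5.6849.
Area = ½·PQ·QR·sin Q ≈ 9.9545.
The altitude from R has length 2·area/PQ ≈ 5.5303.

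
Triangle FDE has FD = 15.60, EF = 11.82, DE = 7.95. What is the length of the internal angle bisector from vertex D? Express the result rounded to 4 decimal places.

9.6321

By the law of cosines, cos D = (FD² + DE² − EF²) / (2·FD·DE) ≈ 0.67267, so ∠D ≈ 0.833 rad.
The bisector from D has length 2·FD·DE·cos(∠D/2)/(FD+DE) ≈ 9.6321.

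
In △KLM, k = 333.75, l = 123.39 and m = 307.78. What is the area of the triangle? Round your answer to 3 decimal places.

Semiperimeter s = (333.75 + 123.39 + 307.78)/2 = 382.46.
Heron's formula: area = √(382.46·48.71·259.07·74.68) ≈ 18985.

18985.096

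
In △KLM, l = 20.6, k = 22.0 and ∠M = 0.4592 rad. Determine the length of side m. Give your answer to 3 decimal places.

9.791

By the law of cosines, m² = k² + l² − 2·k·l·cos M = 95.856, so m ≈ 9.7906.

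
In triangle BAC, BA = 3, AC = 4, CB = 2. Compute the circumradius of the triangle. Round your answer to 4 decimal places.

By the law of cosines, cos B = (CB² + BA² − AC²) / (2·CB·BA) ≈ -0.25000, so ∠B ≈ 104.48°.
Circumradius = AC/(2 sin B) ≈ 2.0656.

R ≈ 2.0656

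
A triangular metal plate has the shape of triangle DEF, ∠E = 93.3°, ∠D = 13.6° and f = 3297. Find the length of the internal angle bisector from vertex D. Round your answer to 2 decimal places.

3343.34

The third angle is ∠F = 180° − ∠D − ∠E = 73.10°.
Law of sines: d = f·sin D/sin F ≈ 810.26.
Law of sines: e = f·sin E/sin F ≈ 3440.1.
The bisector from D has length 2·e·f·cos(∠D/2)/(e+f) ≈ 3343.3.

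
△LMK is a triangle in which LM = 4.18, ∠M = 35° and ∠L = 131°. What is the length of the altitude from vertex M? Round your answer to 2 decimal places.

The third angle is ∠K = 180° − ∠L − ∠M = 14.00°.
Law of sines: MK = LM·sin L/sin K ≈ 13.04.
Law of sines: KL = LM·sin M/sin K ≈ 9.9104.
Area = ½·LM·MK·sin M ≈ 15.632.
The altitude from M has length 2·area/KL ≈ 3.1547.

3.15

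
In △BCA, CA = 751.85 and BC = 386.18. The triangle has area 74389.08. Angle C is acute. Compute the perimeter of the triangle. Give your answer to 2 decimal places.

From area = ½·BC·CA·sin C, we get sin C = 2·area/(BC·CA) ≈ 0.51241.
Taking the acute solution, ∠C ≈ 30.82°.
Law of cosines then gives AB ≈ 464.48.
Perimeter = 751.85 + 464.48 + 386.18 = 1602.5.

perimeter ≈ 1602.51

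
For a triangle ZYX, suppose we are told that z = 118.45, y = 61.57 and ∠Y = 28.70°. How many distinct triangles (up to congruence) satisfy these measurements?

2

z·sin Y = 118.45·sin(28.70°) ≈ 56.88.
Since z sin Y < y < z (56.88 < 61.57 < 118.45), two triangles exist.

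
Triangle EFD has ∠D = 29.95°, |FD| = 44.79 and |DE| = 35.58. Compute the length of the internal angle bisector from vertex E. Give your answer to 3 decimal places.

18.092

By the law of cosines, |EF|² = |FD|² + |DE|² − 2·|FD|·|DE|·cos D = 510.45, so |EF| ≈ 22.593.
Law of cosines again: cos E = (|DE|² + |EF|² − |FD|²)/(2·|DE|·|EF|) ≈ -0.14291, so ∠E ≈ 98.22°.
The bisector from E has length 2·|DE|·|EF|·cos(∠E/2)/(|DE|+|EF|) ≈ 18.092.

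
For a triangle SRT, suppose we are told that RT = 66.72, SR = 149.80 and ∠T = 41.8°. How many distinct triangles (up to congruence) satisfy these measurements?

1

RT·sin T = 66.72·sin(41.8°) ≈ 44.47.
Since SR ≥ RT, exactly one triangle exists.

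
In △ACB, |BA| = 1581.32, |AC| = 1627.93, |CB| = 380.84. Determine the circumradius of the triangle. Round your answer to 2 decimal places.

By the law of cosines, cos A = (|BA|² + |AC|² − |CB|²) / (2·|BA|·|AC|) ≈ 0.97225, so ∠A ≈ 13.53°.
Circumradius = |CB|/(2 sin A) ≈ 813.97.

813.97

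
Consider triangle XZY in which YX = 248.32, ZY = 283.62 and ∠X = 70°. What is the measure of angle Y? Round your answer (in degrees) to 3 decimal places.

∠Y ≈ 54.640°

Law of sines: sin Z = YX·sin X/ZY ≈ 0.82274.
Since ZY ≥ YX, only the acute value applies: ∠Z ≈ 55.36°.
Then ∠Y = 180° − ∠X − ∠Z ≈ 54.64°.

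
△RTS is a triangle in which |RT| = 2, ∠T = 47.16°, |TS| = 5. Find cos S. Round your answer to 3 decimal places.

0.928

By the law of cosines, |SR|² = |RT|² + |TS|² − 2·|RT|·|TS|·cos T = 15.401, so |SR| ≈ 3.9244.
Law of cosines again: cos S = (|TS|² + |SR|² − |RT|²)/(2·|TS|·|SR|) ≈ 0.92755, so ∠S ≈ 21.94°.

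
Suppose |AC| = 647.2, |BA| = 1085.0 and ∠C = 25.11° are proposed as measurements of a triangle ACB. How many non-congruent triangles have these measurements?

|AC|·sin C = 647.2·sin(25.11°) ≈ 274.6.
Since |BA| ≥ |AC|, exactly one triangle exists.

1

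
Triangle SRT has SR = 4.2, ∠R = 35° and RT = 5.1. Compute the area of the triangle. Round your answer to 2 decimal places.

Area = ½·SR·RT·sin R ≈ 6.143.

6.14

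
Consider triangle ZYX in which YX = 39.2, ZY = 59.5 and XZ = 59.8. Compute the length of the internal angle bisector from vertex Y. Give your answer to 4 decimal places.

t_Y ≈ 38.4215

By the law of cosines, cos Y = (ZY² + YX² − XZ²) / (2·ZY·YX) ≈ 0.32174, so ∠Y ≈ 71.23°.
The bisector from Y has length 2·ZY·YX·cos(∠Y/2)/(ZY+YX) ≈ 38.421.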